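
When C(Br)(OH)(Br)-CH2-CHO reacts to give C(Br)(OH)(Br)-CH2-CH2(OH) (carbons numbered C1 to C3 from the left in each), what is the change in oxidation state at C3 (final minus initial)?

-2

Before: C3 has 1 bond to C, 1 bond to H, 2 bonds to O → oxidation state +1.
After: C3 has 1 bond to C, 2 bonds to H, 1 bond to O → oxidation state -1.
Δ = -1 − (+1) = -2, so this is a reduction at C3.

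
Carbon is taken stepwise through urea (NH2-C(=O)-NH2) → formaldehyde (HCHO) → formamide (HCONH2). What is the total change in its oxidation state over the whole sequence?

Carbon oxidation states along the series — urea: +4, formaldehyde: 0, formamide: +2.
Net change = +2 − (+4) = -2.

-2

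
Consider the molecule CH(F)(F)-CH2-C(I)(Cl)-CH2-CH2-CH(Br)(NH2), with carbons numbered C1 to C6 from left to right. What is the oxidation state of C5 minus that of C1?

C5: 2C, 2H → 0 − 2 = -2
C1: 1C, 1H, 2F → 0 − 1 + 2 = +1
Difference: -2 − (+1) = -3.

-3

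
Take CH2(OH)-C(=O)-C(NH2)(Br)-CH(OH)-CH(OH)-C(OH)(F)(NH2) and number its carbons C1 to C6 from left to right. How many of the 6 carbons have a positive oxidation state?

Tallying each carbon's bonds:
C1: 1C, 2H, 1O → 0 − 2 + 1 = -1
C2: 2C, 2O → 0 + 2 = +2
C3: 2C, 1N, 1Br → 0 + 1 + 1 = +2
C4: 2C, 1H, 1O → 0 − 1 + 1 = 0
C5: 2C, 1H, 1O → 0 − 1 + 1 = 0
C6: 1C, 1O, 1N, 1F → 0 + 1 + 1 + 1 = +3
3 carbons (C2, C3, C6) meet the condition.

3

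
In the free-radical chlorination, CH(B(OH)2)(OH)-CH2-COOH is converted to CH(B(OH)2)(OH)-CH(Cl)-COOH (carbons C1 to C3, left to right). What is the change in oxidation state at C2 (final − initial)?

+2

Before: C2 has 2 bonds to C, 2 bonds to H → oxidation state -2.
After: C2 has 2 bonds to C, 1 bond to H, 1 bond to Cl → oxidation state 0.
Δ = 0 − (-2) = +2, so this is an oxidation at C2.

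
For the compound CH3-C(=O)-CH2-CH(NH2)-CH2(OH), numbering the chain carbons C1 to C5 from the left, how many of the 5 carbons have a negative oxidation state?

3

Assign +1 per bond to O/N/halogen, −1 per bond to H or an electropositive element, and 0 per bond to carbon. Tallying each carbon:
C1: 1C, 3H → 0 − 3 = -3
C2: 2C, 2O → 0 + 2 = +2
C3: 2C, 2H → 0 − 2 = -2
C4: 2C, 1H, 1N → 0 − 1 + 1 = 0
C5: 1C, 2H, 1O → 0 − 2 + 1 = -1
3 carbons (C1, C3, C5) meet the condition.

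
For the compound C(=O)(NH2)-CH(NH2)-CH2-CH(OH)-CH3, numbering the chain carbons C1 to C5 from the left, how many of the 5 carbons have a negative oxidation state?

Bonds to more-electronegative neighbours contribute +1 each, bonds to H or metals contribute −1 each, and C–C bonds contribute 0. Tallying each carbon:
C1: 1C, 2O, 1N → 0 + 2 + 1 = +3
C2: 2C, 1H, 1N → 0 − 1 + 1 = 0
C3: 2C, 2H → 0 − 2 = -2
C4: 2C, 1H, 1O → 0 − 1 + 1 = 0
C5: 1C, 3H → 0 − 3 = -3
2 carbons (C3, C5) meet the condition.

2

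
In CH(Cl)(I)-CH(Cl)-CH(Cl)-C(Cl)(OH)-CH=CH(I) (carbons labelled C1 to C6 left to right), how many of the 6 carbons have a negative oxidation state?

1

Count +1 for every bond to an atom more electronegative than carbon and −1 for every bond to one less electronegative; C–C bonds are 0. Tallying each carbon:
C1: 1C, 1H, 1Cl, 1I → 0 − 1 + 1 + 1 = +1
C2: 2C, 1H, 1Cl → 0 − 1 + 1 = 0
C3: 2C, 1H, 1Cl → 0 − 1 + 1 = 0
C4: 2C, 1O, 1Cl → 0 + 1 + 1 = +2
C5: 3C, 1H → 0 − 1 = -1
C6: 2C, 1H, 1I → 0 − 1 + 1 = 0
1 carbon (C5) meets the condition.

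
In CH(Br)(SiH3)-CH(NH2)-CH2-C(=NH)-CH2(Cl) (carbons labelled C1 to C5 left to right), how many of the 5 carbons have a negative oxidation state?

Assign +1 per bond to O/N/halogen, −1 per bond to H or an electropositive element, and 0 per bond to carbon. Tallying each carbon:
C1: 1C, 1H, 1Br, 1Si → 0 − 1 + 1 − 1 = -1
C2: 2C, 1H, 1N → 0 − 1 + 1 = 0
C3: 2C, 2H → 0 − 2 = -2
C4: 2C, 2N → 0 + 2 = +2
C5: 1C, 2H, 1Cl → 0 − 2 + 1 = -1
3 carbons (C1, C3, C5) meet the condition.

3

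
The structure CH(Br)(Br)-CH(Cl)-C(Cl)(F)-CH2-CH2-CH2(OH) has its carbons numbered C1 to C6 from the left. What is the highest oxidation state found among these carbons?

Assign +1 per bond to O/N/halogen, −1 per bond to H or an electropositive element, and 0 per bond to carbon. Tallying each carbon:
C1: 1C, 1H, 2Br → 0 − 1 + 2 = +1
C2: 2C, 1H, 1Cl → 0 − 1 + 1 = 0
C3: 2C, 1F, 1Cl → 0 + 1 + 1 = +2
C4: 2C, 2H → 0 − 2 = -2
C5: 2C, 2H → 0 − 2 = -2
C6: 1C, 2H, 1O → 0 − 2 + 1 = -1
The highest value is +2.

+2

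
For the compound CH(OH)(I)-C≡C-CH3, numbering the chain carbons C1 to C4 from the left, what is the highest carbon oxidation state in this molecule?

+1

Bonds to more-electronegative neighbours contribute +1 each, bonds to H or metals contribute −1 each, and C–C bonds contribute 0. Tallying each carbon:
C1: 1C, 1H, 1O, 1I → 0 − 1 + 1 + 1 = +1
C2: 4C → 0 = 0
C3: 4C → 0 = 0
C4: 1C, 3H → 0 − 3 = -3
The highest value is +1.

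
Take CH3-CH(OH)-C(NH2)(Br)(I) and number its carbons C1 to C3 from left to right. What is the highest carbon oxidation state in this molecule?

+3

Tallying each carbon's bonds:
C1: 1C, 3H → 0 − 3 = -3
C2: 2C, 1H, 1O → 0 − 1 + 1 = 0
C3: 1C, 1N, 1Br, 1I → 0 + 1 + 1 + 1 = +3
The highest value is +3.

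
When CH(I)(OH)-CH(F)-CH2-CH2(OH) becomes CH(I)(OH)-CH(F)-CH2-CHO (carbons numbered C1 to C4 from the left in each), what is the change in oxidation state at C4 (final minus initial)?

Before: C4 has 1 bond to C, 2 bonds to H, 1 bond to O → oxidation state -1.
After: C4 has 1 bond to C, 1 bond to H, 2 bonds to O → oxidation state +1.
Δ = +1 − (-1) = +2, so this is an oxidation at C4.

+2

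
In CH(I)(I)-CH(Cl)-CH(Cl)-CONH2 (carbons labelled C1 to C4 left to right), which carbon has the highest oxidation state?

C4

Tallying each carbon's bonds:
C1: 1C, 1H, 2I → 0 − 1 + 2 = +1
C2: 2C, 1H, 1Cl → 0 − 1 + 1 = 0
C3: 2C, 1H, 1Cl → 0 − 1 + 1 = 0
C4: 1C, 2O, 1N → 0 + 2 + 1 = +3
The most oxidised carbon is C4 at +3.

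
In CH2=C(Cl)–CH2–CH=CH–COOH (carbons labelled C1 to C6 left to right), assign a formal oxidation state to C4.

Each bond to a more electronegative atom (O, N, halogen) counts +1, each bond to a less electronegative atom (H, metal, B, Si) counts −1, and each C–C bond counts 0.
C4 has one bond to C (0), a double bond to C (2×0 = 0), one bond to H (-1).
Oxidation state = 0 + 0 − 1 = -1.

-1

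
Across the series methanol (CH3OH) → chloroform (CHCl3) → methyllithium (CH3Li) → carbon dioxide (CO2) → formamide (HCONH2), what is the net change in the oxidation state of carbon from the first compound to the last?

+4

Carbon oxidation states along the series — methanol: -2, chloroform: +2, methyllithium: -4, carbon dioxide: +4, formamide: +2.
Net change = +2 − (-2) = +4.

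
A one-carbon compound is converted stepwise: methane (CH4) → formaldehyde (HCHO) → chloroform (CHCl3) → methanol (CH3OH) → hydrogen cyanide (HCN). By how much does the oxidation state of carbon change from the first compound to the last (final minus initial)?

Carbon oxidation states along the series — methane: -4, formaldehyde: 0, chloroform: +2, methanol: -2, hydrogen cyanide: +2.
Net change = +2 − (-4) = +6.

+6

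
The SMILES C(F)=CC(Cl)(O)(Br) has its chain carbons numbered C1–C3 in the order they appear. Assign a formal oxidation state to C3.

Assign +1 per bond to O/N/halogen, −1 per bond to H or an electropositive element, and 0 per bond to carbon.
C3 has one bond to C (0), one bond to Cl (+1), one bond to O (+1), one bond to Br (+1).
Oxidation state = 0 + 1 + 1 + 1 = +3.

+3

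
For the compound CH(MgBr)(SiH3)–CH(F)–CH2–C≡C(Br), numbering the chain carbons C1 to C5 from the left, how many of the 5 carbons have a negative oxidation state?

Tallying each carbon's bonds:
C1: 1C, 1H, 1Mg, 1Si → 0 − 1 − 1 − 1 = -3
C2: 2C, 1H, 1F → 0 − 1 + 1 = 0
C3: 2C, 2H → 0 − 2 = -2
C4: 4C → 0 = 0
C5: 3C, 1Br → 0 + 1 = +1
2 carbons (C1, C3) meet the condition.

2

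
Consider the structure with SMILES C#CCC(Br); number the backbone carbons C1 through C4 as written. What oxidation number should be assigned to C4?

-1

C4 has one bond to C (0), one bond to Br (+1), one bond to H (-1), one bond to H (-1).
Oxidation state = 0 + 1 − 1 − 1 = -1.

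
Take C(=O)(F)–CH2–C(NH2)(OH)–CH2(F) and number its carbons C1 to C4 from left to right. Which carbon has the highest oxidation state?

Tallying each carbon's bonds:
C1: 1C, 2O, 1F → 0 + 2 + 1 = +3
C2: 2C, 2H → 0 − 2 = -2
C3: 2C, 1O, 1N → 0 + 1 + 1 = +2
C4: 1C, 2H, 1F → 0 − 2 + 1 = -1
The most oxidised carbon is C1 at +3.

C1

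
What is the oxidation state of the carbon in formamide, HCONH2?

+2

Assign +1 per bond to O/N/halogen, −1 per bond to H or an electropositive element, and 0 per bond to carbon.
The carbon has one bond to H (-1), a double bond to O (2×+1 = +2), one bond to N (+1).
Oxidation state = -1 + 2 + 1 = +2.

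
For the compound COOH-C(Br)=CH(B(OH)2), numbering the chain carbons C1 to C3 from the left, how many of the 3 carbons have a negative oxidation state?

1

Tallying each carbon's bonds:
C1: 1C, 3O → 0 + 3 = +3
C2: 3C, 1Br → 0 + 1 = +1
C3: 2C, 1H, 1B → 0 − 1 − 1 = -2
1 carbon (C3) meets the condition.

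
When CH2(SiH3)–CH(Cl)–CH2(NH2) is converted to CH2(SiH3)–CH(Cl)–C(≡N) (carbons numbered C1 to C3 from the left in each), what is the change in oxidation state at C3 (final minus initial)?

Before: C3 has 1 bond to C, 2 bonds to H, 1 bond to N → oxidation state -1.
After: C3 has 1 bond to C, 3 bonds to N → oxidation state +3.
Δ = +3 − (-1) = +4, so this is an oxidation at C3.

+4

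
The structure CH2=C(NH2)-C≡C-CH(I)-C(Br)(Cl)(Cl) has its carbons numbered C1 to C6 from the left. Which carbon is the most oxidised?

C6

Tallying each carbon's bonds:
C1: 2C, 2H → 0 − 2 = -2
C2: 3C, 1N → 0 + 1 = +1
C3: 4C → 0 = 0
C4: 4C → 0 = 0
C5: 2C, 1H, 1I → 0 − 1 + 1 = 0
C6: 1C, 2Cl, 1Br → 0 + 2 + 1 = +3
The most oxidised carbon is C6 at +3.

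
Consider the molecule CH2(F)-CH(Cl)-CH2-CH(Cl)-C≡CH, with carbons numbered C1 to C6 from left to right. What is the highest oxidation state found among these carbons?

Tallying each carbon's bonds:
C1: 1C, 2H, 1F → 0 − 2 + 1 = -1
C2: 2C, 1H, 1Cl → 0 − 1 + 1 = 0
C3: 2C, 2H → 0 − 2 = -2
C4: 2C, 1H, 1Cl → 0 − 1 + 1 = 0
C5: 4C → 0 = 0
C6: 3C, 1H → 0 − 1 = -1
The highest value is 0.

0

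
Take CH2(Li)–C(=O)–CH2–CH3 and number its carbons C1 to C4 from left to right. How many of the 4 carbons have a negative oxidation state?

3

Tallying each carbon's bonds:
C1: 1C, 2H, 1Li → 0 − 2 − 1 = -3
C2: 2C, 2O → 0 + 2 = +2
C3: 2C, 2H → 0 − 2 = -2
C4: 1C, 3H → 0 − 3 = -3
3 carbons (C1, C3, C4) meet the condition.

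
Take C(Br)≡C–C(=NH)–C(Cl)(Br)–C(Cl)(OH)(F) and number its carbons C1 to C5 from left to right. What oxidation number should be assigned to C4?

Assign +1 per bond to O/N/halogen, −1 per bond to H or an electropositive element, and 0 per bond to carbon.
C4 has one bond to C (0), one bond to C (0), one bond to Cl (+1), one bond to Br (+1).
Oxidation state = 0 + 0 + 1 + 1 = +2.

+2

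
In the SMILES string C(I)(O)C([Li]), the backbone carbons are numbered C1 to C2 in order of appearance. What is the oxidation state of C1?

Assign +1 per bond to O/N/halogen, −1 per bond to H or an electropositive element, and 0 per bond to carbon.
C1 has one bond to C (0), one bond to I (+1), one bond to O (+1), one bond to H (-1).
Oxidation state = 0 + 1 + 1 − 1 = +1.

+1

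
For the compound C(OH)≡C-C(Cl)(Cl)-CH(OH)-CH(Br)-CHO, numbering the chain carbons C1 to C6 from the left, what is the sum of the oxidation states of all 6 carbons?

+4

Assign +1 per bond to O/N/halogen, −1 per bond to H or an electropositive element, and 0 per bond to carbon. Tallying each carbon:
C1: 3C, 1O → 0 + 1 = +1
C2: 4C → 0 = 0
C3: 2C, 2Cl → 0 + 2 = +2
C4: 2C, 1H, 1O → 0 − 1 + 1 = 0
C5: 2C, 1H, 1Br → 0 − 1 + 1 = 0
C6: 1C, 1H, 2O → 0 − 1 + 2 = +1
Sum = +1 + 0 + 2 + 0 + 0 + 1 = +4.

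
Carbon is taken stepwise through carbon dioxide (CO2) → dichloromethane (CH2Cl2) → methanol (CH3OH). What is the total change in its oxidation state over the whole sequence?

Carbon oxidation states along the series — carbon dioxide: +4, dichloromethane: 0, methanol: -2.
Net change = -2 − (+4) = -6.

-6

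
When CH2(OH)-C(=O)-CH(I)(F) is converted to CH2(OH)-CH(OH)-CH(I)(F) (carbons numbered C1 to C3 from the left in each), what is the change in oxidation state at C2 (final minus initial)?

-2

Before: C2 has 2 bonds to C, 2 bonds to O → oxidation state +2.
After: C2 has 2 bonds to C, 1 bond to H, 1 bond to O → oxidation state 0.
Δ = 0 − (+2) = -2, so this is a reduction at C2.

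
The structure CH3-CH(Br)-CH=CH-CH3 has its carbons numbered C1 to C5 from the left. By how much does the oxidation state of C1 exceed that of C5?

0

C1: 1C, 3H → 0 − 3 = -3
C5: 1C, 3H → 0 − 3 = -3
Difference: -3 − (-3) = 0.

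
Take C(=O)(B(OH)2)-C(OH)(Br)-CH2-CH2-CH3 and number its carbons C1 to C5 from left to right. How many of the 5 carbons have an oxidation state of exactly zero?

Tallying each carbon's bonds:
C1: 1C, 2O, 1B → 0 + 2 − 1 = +1
C2: 2C, 1O, 1Br → 0 + 1 + 1 = +2
C3: 2C, 2H → 0 − 2 = -2
C4: 2C, 2H → 0 − 2 = -2
C5: 1C, 3H → 0 − 3 = -3
0 carbons meet the condition.

0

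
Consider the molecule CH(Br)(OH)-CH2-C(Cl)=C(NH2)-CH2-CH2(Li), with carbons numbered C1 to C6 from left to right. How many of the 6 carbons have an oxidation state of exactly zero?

Tallying each carbon's bonds:
C1: 1C, 1H, 1O, 1Br → 0 − 1 + 1 + 1 = +1
C2: 2C, 2H → 0 − 2 = -2
C3: 3C, 1Cl → 0 + 1 = +1
C4: 3C, 1N → 0 + 1 = +1
C5: 2C, 2H → 0 − 2 = -2
C6: 1C, 2H, 1Li → 0 − 2 − 1 = -3
0 carbons meet the condition.

0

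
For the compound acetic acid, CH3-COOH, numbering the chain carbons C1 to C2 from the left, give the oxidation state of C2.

C2 has a double bond to O (2×+1 = +2), one bond to O (+1), one bond to C (0).
Oxidation state = +2 + 1 + 0 = +3.

+3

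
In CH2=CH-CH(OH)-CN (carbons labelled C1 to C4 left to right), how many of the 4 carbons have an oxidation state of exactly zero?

1

Tallying each carbon's bonds:
C1: 2C, 2H → 0 − 2 = -2
C2: 3C, 1H → 0 − 1 = -1
C3: 2C, 1H, 1O → 0 − 1 + 1 = 0
C4: 1C, 3N → 0 + 3 = +3
1 carbon (C3) meets the condition.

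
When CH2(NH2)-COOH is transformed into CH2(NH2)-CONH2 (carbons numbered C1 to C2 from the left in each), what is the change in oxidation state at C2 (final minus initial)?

0

Before: C2 has 1 bond to C, 3 bonds to O → oxidation state +3.
After: C2 has 1 bond to C, 2 bonds to O, 1 bond to N → oxidation state +3.
Δ = +3 − (+3) = 0, so no net redox change at C2.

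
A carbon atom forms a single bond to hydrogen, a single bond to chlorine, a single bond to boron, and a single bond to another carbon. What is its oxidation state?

-1

The carbon has one bond to C (0), one bond to B (-1), one bond to H (-1), one bond to Cl (+1).
Oxidation state = 0 − 1 − 1 + 1 = -1.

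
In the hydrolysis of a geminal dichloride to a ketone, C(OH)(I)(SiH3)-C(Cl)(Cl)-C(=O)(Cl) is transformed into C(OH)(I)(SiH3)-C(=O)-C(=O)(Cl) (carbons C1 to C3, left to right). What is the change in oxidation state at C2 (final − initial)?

Before: C2 has 2 bonds to C, 2 bonds to Cl → oxidation state +2.
After: C2 has 2 bonds to C, 2 bonds to O → oxidation state +2.
Δ = +2 − (+2) = 0, so no net redox change at C2.

0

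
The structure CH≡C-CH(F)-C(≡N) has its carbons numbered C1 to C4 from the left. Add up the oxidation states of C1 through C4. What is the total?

Count +1 for every bond to an atom more electronegative than carbon and −1 for every bond to one less electronegative; C–C bonds are 0. Tallying each carbon:
C1: 3C, 1H → 0 − 1 = -1
C2: 4C → 0 = 0
C3: 2C, 1H, 1F → 0 − 1 + 1 = 0
C4: 1C, 3N → 0 + 3 = +3
Sum = -1 + 0 + 0 + 3 = +2.

+2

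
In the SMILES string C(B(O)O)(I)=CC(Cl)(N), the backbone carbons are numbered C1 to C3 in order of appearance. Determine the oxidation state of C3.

+1

C3 has one bond to C (0), one bond to Cl (+1), one bond to H (-1), one bond to N (+1).
Oxidation state = 0 + 1 − 1 + 1 = +1.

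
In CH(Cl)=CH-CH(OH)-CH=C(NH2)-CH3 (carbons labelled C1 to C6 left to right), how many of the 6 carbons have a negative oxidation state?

Tallying each carbon's bonds:
C1: 2C, 1H, 1Cl → 0 − 1 + 1 = 0
C2: 3C, 1H → 0 − 1 = -1
C3: 2C, 1H, 1O → 0 − 1 + 1 = 0
C4: 3C, 1H → 0 − 1 = -1
C5: 3C, 1N → 0 + 1 = +1
C6: 1C, 3H → 0 − 3 = -3
3 carbons (C2, C4, C6) meet the condition.

3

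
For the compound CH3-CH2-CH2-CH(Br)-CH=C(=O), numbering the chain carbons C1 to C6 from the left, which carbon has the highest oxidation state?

Each bond to a more electronegative atom (O, N, halogen) counts +1, each bond to a less electronegative atom (H, metal, B, Si) counts −1, and each C–C bond counts 0. Tallying each carbon:
C1: 1C, 3H → 0 − 3 = -3
C2: 2C, 2H → 0 − 2 = -2
C3: 2C, 2H → 0 − 2 = -2
C4: 2C, 1H, 1Br → 0 − 1 + 1 = 0
C5: 3C, 1H → 0 − 1 = -1
C6: 2C, 2O → 0 + 2 = +2
The most oxidised carbon is C6 at +2.

C6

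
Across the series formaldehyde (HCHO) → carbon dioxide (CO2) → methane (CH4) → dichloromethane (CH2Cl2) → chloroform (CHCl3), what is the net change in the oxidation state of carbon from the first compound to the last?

+2

Carbon oxidation states along the series — formaldehyde: 0, carbon dioxide: +4, methane: -4, dichloromethane: 0, chloroform: +2.
Net change = +2 − (0) = +2.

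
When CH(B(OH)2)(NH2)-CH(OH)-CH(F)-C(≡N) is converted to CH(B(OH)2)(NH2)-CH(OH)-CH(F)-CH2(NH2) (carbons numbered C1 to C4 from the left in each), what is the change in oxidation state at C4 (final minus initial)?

Before: C4 has 1 bond to C, 3 bonds to N → oxidation state +3.
After: C4 has 1 bond to C, 2 bonds to H, 1 bond to N → oxidation state -1.
Δ = -1 − (+3) = -4, so this is a reduction at C4.

-4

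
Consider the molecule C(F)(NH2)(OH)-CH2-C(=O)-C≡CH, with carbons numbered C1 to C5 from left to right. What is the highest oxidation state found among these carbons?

Tallying each carbon's bonds:
C1: 1C, 1O, 1N, 1F → 0 + 1 + 1 + 1 = +3
C2: 2C, 2H → 0 − 2 = -2
C3: 2C, 2O → 0 + 2 = +2
C4: 4C → 0 = 0
C5: 3C, 1H → 0 − 1 = -1
The highest value is +3.

+3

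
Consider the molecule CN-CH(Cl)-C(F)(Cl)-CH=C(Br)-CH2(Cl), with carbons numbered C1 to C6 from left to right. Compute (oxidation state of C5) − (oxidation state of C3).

-1

C5: 3C, 1Br → 0 + 1 = +1
C3: 2C, 1F, 1Cl → 0 + 1 + 1 = +2
Difference: +1 − (+2) = -1.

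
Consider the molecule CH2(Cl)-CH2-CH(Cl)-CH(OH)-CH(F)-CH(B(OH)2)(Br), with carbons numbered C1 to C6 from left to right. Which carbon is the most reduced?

Tallying each carbon's bonds:
C1: 1C, 2H, 1Cl → 0 − 2 + 1 = -1
C2: 2C, 2H → 0 − 2 = -2
C3: 2C, 1H, 1Cl → 0 − 1 + 1 = 0
C4: 2C, 1H, 1O → 0 − 1 + 1 = 0
C5: 2C, 1H, 1F → 0 − 1 + 1 = 0
C6: 1C, 1H, 1Br, 1B → 0 − 1 + 1 − 1 = -1
The most reduced carbon is C2 at -2.

C2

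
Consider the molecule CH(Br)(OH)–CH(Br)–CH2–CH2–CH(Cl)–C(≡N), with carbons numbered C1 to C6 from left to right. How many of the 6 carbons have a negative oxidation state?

2

Bonds to more-electronegative neighbours contribute +1 each, bonds to H or metals contribute −1 each, and C–C bonds contribute 0. Tallying each carbon:
C1: 1C, 1H, 1O, 1Br → 0 − 1 + 1 + 1 = +1
C2: 2C, 1H, 1Br → 0 − 1 + 1 = 0
C3: 2C, 2H → 0 − 2 = -2
C4: 2C, 2H → 0 − 2 = -2
C5: 2C, 1H, 1Cl → 0 − 1 + 1 = 0
C6: 1C, 3N → 0 + 3 = +3
2 carbons (C3, C4) meet the condition.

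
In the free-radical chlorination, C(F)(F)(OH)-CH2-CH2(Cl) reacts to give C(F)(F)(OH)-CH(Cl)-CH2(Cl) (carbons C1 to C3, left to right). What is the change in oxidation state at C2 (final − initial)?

Before: C2 has 2 bonds to C, 2 bonds to H → oxidation state -2.
After: C2 has 2 bonds to C, 1 bond to H, 1 bond to Cl → oxidation state 0.
Δ = 0 − (-2) = +2, so this is an oxidation at C2.

+2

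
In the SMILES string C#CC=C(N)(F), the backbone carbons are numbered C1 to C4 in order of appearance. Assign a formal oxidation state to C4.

+2

Assign +1 per bond to O/N/halogen, −1 per bond to H or an electropositive element, and 0 per bond to carbon.
C4 has a double bond to C (2×0 = 0), one bond to N (+1), one bond to F (+1).
Oxidation state = 0 + 1 + 1 = +2.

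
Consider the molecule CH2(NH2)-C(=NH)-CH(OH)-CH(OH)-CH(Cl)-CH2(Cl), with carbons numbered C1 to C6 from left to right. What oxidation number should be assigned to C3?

0

C3 has one bond to C (0), one bond to C (0), one bond to O (+1), one bond to H (-1).
Oxidation state = 0 + 0 + 1 − 1 = 0.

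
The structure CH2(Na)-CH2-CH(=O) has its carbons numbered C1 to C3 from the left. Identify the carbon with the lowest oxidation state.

C1

Each bond to a more electronegative atom (O, N, halogen) counts +1, each bond to a less electronegative atom (H, metal, B, Si) counts −1, and each C–C bond counts 0. Tallying each carbon:
C1: 1C, 2H, 1Na → 0 − 2 − 1 = -3
C2: 2C, 2H → 0 − 2 = -2
C3: 1C, 1H, 2O → 0 − 1 + 2 = +1
The most reduced carbon is C1 at -3.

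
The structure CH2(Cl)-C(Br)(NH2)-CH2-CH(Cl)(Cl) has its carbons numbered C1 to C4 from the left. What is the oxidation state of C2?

Each bond to a more electronegative atom (O, N, halogen) counts +1, each bond to a less electronegative atom (H, metal, B, Si) counts −1, and each C–C bond counts 0.
C2 has one bond to C (0), one bond to C (0), one bond to Br (+1), one bond to N (+1).
Oxidation state = 0 + 0 + 1 + 1 = +2.

+2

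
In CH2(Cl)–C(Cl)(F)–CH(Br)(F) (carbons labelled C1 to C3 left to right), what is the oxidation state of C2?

Each bond to a more electronegative atom (O, N, halogen) counts +1, each bond to a less electronegative atom (H, metal, B, Si) counts −1, and each C–C bond counts 0.
C2 has one bond to C (0), one bond to C (0), one bond to Cl (+1), one bond to F (+1).
Oxidation state = 0 + 0 + 1 + 1 = +2.

+2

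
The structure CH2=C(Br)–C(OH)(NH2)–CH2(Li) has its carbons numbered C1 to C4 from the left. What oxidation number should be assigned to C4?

C4 has one bond to C (0), one bond to H (-1), one bond to H (-1), one bond to Li (-1).
Oxidation state = 0 − 1 − 1 − 1 = -3.

-3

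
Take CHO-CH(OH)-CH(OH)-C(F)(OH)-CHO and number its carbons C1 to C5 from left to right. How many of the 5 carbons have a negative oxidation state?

0

Each bond to a more electronegative atom (O, N, halogen) counts +1, each bond to a less electronegative atom (H, metal, B, Si) counts −1, and each C–C bond counts 0. Tallying each carbon:
C1: 1C, 1H, 2O → 0 − 1 + 2 = +1
C2: 2C, 1H, 1O → 0 − 1 + 1 = 0
C3: 2C, 1H, 1O → 0 − 1 + 1 = 0
C4: 2C, 1O, 1F → 0 + 1 + 1 = +2
C5: 1C, 1H, 2O → 0 − 1 + 2 = +1
0 carbons meet the condition.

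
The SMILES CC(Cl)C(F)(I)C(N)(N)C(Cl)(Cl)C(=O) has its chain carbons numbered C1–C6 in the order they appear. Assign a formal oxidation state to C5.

+2

Bonds to more-electronegative neighbours contribute +1 each, bonds to H or metals contribute −1 each, and C–C bonds contribute 0.
C5 has one bond to C (0), one bond to C (0), one bond to Cl (+1), one bond to Cl (+1).
Oxidation state = 0 + 0 + 1 + 1 = +2.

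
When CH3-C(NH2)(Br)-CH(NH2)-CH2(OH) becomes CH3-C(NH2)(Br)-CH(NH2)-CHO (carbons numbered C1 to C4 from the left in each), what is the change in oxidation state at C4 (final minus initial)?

+2

Before: C4 has 1 bond to C, 2 bonds to H, 1 bond to O → oxidation state -1.
After: C4 has 1 bond to C, 1 bond to H, 2 bonds to O → oxidation state +1.
Δ = +1 − (-1) = +2, so this is an oxidation at C4.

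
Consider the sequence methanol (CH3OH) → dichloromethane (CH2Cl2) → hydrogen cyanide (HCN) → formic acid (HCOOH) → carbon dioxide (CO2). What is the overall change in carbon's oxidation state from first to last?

Carbon oxidation states along the series — methanol: -2, dichloromethane: 0, hydrogen cyanide: +2, formic acid: +2, carbon dioxide: +4.
Net change = +4 − (-2) = +6.

+6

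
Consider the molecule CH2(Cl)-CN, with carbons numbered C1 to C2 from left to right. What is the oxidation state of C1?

Each bond to a more electronegative atom (O, N, halogen) counts +1, each bond to a less electronegative atom (H, metal, B, Si) counts −1, and each C–C bond counts 0.
C1 has one bond to C (0), one bond to Cl (+1), one bond to H (-1), one bond to H (-1).
Oxidation state = 0 + 1 − 1 − 1 = -1.

-1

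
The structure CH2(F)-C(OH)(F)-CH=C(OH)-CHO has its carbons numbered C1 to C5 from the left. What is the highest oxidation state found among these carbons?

Tallying each carbon's bonds:
C1: 1C, 2H, 1F → 0 − 2 + 1 = -1
C2: 2C, 1O, 1F → 0 + 1 + 1 = +2
C3: 3C, 1H → 0 − 1 = -1
C4: 3C, 1O → 0 + 1 = +1
C5: 1C, 1H, 2O → 0 − 1 + 2 = +1
The highest value is +2.

+2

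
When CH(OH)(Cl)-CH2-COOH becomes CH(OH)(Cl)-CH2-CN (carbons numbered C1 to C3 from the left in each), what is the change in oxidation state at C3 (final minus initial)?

0

Before: C3 has 1 bond to C, 3 bonds to O → oxidation state +3.
After: C3 has 1 bond to C, 3 bonds to N → oxidation state +3.
Δ = +3 − (+3) = 0, so no net redox change at C3.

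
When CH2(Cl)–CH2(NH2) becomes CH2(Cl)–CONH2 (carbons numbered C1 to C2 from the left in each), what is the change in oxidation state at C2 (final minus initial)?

Before: C2 has 1 bond to C, 2 bonds to H, 1 bond to N → oxidation state -1.
After: C2 has 1 bond to C, 2 bonds to O, 1 bond to N → oxidation state +3.
Δ = +3 − (-1) = +4, so this is an oxidation at C2.

+4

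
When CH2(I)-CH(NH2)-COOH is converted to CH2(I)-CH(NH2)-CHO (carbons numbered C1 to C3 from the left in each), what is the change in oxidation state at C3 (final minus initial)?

-2

Before: C3 has 1 bond to C, 3 bonds to O → oxidation state +3.
After: C3 has 1 bond to C, 1 bond to H, 2 bonds to O → oxidation state +1.
Δ = +1 − (+3) = -2, so this is a reduction at C3.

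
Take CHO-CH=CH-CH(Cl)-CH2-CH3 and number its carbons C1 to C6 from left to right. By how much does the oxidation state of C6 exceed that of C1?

C6: 1C, 3H → 0 − 3 = -3
C1: 1C, 1H, 2O → 0 − 1 + 2 = +1
Difference: -3 − (+1) = -4.

-4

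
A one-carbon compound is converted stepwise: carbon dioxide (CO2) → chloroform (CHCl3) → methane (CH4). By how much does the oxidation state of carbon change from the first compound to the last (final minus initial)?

-8

Carbon oxidation states along the series — carbon dioxide: +4, chloroform: +2, methane: -4.
Net change = -4 − (+4) = -8.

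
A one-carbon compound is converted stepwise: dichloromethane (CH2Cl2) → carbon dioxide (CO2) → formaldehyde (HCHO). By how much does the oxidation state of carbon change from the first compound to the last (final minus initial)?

0

Carbon oxidation states along the series — dichloromethane: 0, carbon dioxide: +4, formaldehyde: 0.
Net change = 0 − (0) = 0.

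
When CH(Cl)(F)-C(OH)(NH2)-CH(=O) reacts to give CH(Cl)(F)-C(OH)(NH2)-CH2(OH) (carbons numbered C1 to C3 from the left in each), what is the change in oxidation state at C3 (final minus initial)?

Before: C3 has 1 bond to C, 1 bond to H, 2 bonds to O → oxidation state +1.
After: C3 has 1 bond to C, 2 bonds to H, 1 bond to O → oxidation state -1.
Δ = -1 − (+1) = -2, so this is a reduction at C3.

-2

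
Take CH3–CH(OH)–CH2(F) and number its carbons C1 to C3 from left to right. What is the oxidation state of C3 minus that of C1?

+2

C3: 1C, 2H, 1F → 0 − 2 + 1 = -1
C1: 1C, 3H → 0 − 3 = -3
Difference: -1 − (-3) = +2.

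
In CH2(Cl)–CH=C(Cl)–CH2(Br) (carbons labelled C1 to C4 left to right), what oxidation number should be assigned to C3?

+1

C3 has a double bond to C (2×0 = 0), one bond to C (0), one bond to Cl (+1).
Oxidation state = 0 + 0 + 1 = +1.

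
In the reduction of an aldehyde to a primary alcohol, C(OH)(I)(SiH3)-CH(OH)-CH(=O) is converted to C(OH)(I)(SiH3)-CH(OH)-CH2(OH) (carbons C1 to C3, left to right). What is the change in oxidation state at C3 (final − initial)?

-2

Before: C3 has 1 bond to C, 1 bond to H, 2 bonds to O → oxidation state +1.
After: C3 has 1 bond to C, 2 bonds to H, 1 bond to O → oxidation state -1.
Δ = -1 − (+1) = -2, so this is a reduction at C3.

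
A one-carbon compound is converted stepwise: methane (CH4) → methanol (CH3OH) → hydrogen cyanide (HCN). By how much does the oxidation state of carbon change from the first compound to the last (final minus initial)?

Carbon oxidation states along the series — methane: -4, methanol: -2, hydrogen cyanide: +2.
Net change = +2 − (-4) = +6.

+6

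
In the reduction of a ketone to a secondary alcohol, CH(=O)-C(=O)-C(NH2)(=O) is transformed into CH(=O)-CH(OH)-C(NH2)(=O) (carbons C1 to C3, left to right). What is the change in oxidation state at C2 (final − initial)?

Before: C2 has 2 bonds to C, 2 bonds to O → oxidation state +2.
After: C2 has 2 bonds to C, 1 bond to H, 1 bond to O → oxidation state 0.
Δ = 0 − (+2) = -2, so this is a reduction at C2.

-2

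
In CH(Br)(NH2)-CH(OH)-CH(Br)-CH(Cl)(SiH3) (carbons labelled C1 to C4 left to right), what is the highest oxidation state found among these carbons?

Each bond to a more electronegative atom (O, N, halogen) counts +1, each bond to a less electronegative atom (H, metal, B, Si) counts −1, and each C–C bond counts 0. Tallying each carbon:
C1: 1C, 1H, 1N, 1Br → 0 − 1 + 1 + 1 = +1
C2: 2C, 1H, 1O → 0 − 1 + 1 = 0
C3: 2C, 1H, 1Br → 0 − 1 + 1 = 0
C4: 1C, 1H, 1Cl, 1Si → 0 − 1 + 1 − 1 = -1
The highest value is +1.

+1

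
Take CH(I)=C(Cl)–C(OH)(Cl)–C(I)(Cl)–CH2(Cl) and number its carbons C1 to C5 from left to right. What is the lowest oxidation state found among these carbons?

-1

Bonds to more-electronegative neighbours contribute +1 each, bonds to H or metals contribute −1 each, and C–C bonds contribute 0. Tallying each carbon:
C1: 2C, 1H, 1I → 0 − 1 + 1 = 0
C2: 3C, 1Cl → 0 + 1 = +1
C3: 2C, 1O, 1Cl → 0 + 1 + 1 = +2
C4: 2C, 1Cl, 1I → 0 + 1 + 1 = +2
C5: 1C, 2H, 1Cl → 0 − 2 + 1 = -1
The lowest value is -1.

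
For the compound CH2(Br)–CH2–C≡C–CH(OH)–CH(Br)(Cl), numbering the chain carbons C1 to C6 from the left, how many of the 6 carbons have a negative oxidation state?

2

Tallying each carbon's bonds:
C1: 1C, 2H, 1Br → 0 − 2 + 1 = -1
C2: 2C, 2H → 0 − 2 = -2
C3: 4C → 0 = 0
C4: 4C → 0 = 0
C5: 2C, 1H, 1O → 0 − 1 + 1 = 0
C6: 1C, 1H, 1Cl, 1Br → 0 − 1 + 1 + 1 = +1
2 carbons (C1, C2) meet the condition.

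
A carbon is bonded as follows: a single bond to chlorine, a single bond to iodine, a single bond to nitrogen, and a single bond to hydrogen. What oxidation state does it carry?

+2

Count +1 for every bond to an atom more electronegative than carbon and −1 for every bond to one less electronegative; C–C bonds are 0.
The carbon has one bond to H (-1), one bond to N (+1), one bond to Cl (+1), one bond to I (+1).
Oxidation state = -1 + 1 + 1 + 1 = +2.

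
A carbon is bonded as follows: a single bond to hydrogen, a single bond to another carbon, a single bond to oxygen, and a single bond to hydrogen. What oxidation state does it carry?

-1

Bonds to more-electronegative neighbours contribute +1 each, bonds to H or metals contribute −1 each, and C–C bonds contribute 0.
The carbon has one bond to C (0), one bond to H (-1), one bond to O (+1), one bond to H (-1).
Oxidation state = 0 − 1 + 1 − 1 = -1.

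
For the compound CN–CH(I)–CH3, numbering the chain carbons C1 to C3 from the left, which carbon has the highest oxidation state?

Tallying each carbon's bonds:
C1: 1C, 3N → 0 + 3 = +3
C2: 2C, 1H, 1I → 0 − 1 + 1 = 0
C3: 1C, 3H → 0 − 3 = -3
The most oxidised carbon is C1 at +3.

C1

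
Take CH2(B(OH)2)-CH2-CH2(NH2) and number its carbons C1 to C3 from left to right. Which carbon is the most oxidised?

Tallying each carbon's bonds:
C1: 1C, 2H, 1B → 0 − 2 − 1 = -3
C2: 2C, 2H → 0 − 2 = -2
C3: 1C, 2H, 1N → 0 − 2 + 1 = -1
The most oxidised carbon is C3 at -1.

C3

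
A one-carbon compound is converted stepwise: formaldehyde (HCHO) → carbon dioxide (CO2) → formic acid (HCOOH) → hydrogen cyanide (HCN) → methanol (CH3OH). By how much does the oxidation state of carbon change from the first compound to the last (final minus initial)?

Carbon oxidation states along the series — formaldehyde: 0, carbon dioxide: +4, formic acid: +2, hydrogen cyanide: +2, methanol: -2.
Net change = -2 − (0) = -2.

-2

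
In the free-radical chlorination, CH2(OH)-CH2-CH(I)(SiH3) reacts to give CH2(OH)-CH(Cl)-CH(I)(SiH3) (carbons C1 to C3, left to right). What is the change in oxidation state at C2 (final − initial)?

+2

Before: C2 has 2 bonds to C, 2 bonds to H → oxidation state -2.
After: C2 has 2 bonds to C, 1 bond to H, 1 bond to Cl → oxidation state 0.
Δ = 0 − (-2) = +2, so this is an oxidation at C2.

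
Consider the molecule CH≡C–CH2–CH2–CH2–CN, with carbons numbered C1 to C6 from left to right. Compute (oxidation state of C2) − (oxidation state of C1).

+1

C2: 4C → 0 = 0
C1: 3C, 1H → 0 − 1 = -1
Difference: 0 − (-1) = +1.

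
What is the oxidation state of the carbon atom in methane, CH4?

-4

The carbon has one bond to H (-1), one bond to H (-1), one bond to H (-1), one bond to H (-1).
Oxidation state = -1 − 1 − 1 − 1 = -4.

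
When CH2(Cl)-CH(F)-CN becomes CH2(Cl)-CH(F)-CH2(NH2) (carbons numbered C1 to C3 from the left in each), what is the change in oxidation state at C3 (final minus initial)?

-4

Before: C3 has 1 bond to C, 3 bonds to N → oxidation state +3.
After: C3 has 1 bond to C, 2 bonds to H, 1 bond to N → oxidation state -1.
Δ = -1 − (+3) = -4, so this is a reduction at C3.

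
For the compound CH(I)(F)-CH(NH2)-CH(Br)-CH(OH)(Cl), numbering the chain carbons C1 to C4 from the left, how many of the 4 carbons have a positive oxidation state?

Tallying each carbon's bonds:
C1: 1C, 1H, 1F, 1I → 0 − 1 + 1 + 1 = +1
C2: 2C, 1H, 1N → 0 − 1 + 1 = 0
C3: 2C, 1H, 1Br → 0 − 1 + 1 = 0
C4: 1C, 1H, 1O, 1Cl → 0 − 1 + 1 + 1 = +1
2 carbons (C1, C4) meet the condition.

2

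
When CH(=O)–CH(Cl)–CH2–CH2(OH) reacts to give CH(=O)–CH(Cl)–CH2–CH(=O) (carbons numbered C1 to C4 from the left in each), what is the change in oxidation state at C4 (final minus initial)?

+2

Before: C4 has 1 bond to C, 2 bonds to H, 1 bond to O → oxidation state -1.
After: C4 has 1 bond to C, 1 bond to H, 2 bonds to O → oxidation state +1.
Δ = +1 − (-1) = +2, so this is an oxidation at C4.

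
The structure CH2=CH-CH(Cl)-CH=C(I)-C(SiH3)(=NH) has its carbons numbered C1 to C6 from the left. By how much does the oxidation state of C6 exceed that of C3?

+1

C6: 1C, 2N, 1Si → 0 + 2 − 1 = +1
C3: 2C, 1H, 1Cl → 0 − 1 + 1 = 0
Difference: +1 − (0) = +1.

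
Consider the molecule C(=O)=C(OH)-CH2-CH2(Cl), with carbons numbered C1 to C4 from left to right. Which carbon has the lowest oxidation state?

C3

Each bond to a more electronegative atom (O, N, halogen) counts +1, each bond to a less electronegative atom (H, metal, B, Si) counts −1, and each C–C bond counts 0. Tallying each carbon:
C1: 2C, 2O → 0 + 2 = +2
C2: 3C, 1O → 0 + 1 = +1
C3: 2C, 2H → 0 − 2 = -2
C4: 1C, 2H, 1Cl → 0 − 2 + 1 = -1
The most reduced carbon is C3 at -2.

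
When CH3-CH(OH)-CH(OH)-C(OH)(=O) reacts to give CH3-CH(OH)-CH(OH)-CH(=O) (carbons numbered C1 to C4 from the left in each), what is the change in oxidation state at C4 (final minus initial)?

Before: C4 has 1 bond to C, 3 bonds to O → oxidation state +3.
After: C4 has 1 bond to C, 1 bond to H, 2 bonds to O → oxidation state +1.
Δ = +1 − (+3) = -2, so this is a reduction at C4.

-2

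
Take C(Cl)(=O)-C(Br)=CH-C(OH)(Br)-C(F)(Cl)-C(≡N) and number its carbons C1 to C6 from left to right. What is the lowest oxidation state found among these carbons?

Tallying each carbon's bonds:
C1: 1C, 2O, 1Cl → 0 + 2 + 1 = +3
C2: 3C, 1Br → 0 + 1 = +1
C3: 3C, 1H → 0 − 1 = -1
C4: 2C, 1O, 1Br → 0 + 1 + 1 = +2
C5: 2C, 1F, 1Cl → 0 + 1 + 1 = +2
C6: 1C, 3N → 0 + 3 = +3
The lowest value is -1.

-1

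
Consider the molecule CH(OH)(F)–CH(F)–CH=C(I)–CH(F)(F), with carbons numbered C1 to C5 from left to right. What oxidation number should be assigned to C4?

C4 has a double bond to C (2×0 = 0), one bond to C (0), one bond to I (+1).
Oxidation state = 0 + 0 + 1 = +1.

+1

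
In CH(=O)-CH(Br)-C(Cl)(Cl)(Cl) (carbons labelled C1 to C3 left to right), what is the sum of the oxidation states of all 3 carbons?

+4

Tallying each carbon's bonds:
C1: 1C, 1H, 2O → 0 − 1 + 2 = +1
C2: 2C, 1H, 1Br → 0 − 1 + 1 = 0
C3: 1C, 3Cl → 0 + 3 = +3
Sum = +1 + 0 + 3 = +4.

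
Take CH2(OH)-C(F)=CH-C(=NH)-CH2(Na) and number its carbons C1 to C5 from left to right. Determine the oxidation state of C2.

+1

Each bond to a more electronegative atom (O, N, halogen) counts +1, each bond to a less electronegative atom (H, metal, B, Si) counts −1, and each C–C bond counts 0.
C2 has one bond to C (0), a double bond to C (2×0 = 0), one bond to F (+1).
Oxidation state = 0 + 0 + 1 = +1.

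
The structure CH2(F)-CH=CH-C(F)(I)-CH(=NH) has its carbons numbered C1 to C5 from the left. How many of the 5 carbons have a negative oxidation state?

3

Bonds to more-electronegative neighbours contribute +1 each, bonds to H or metals contribute −1 each, and C–C bonds contribute 0. Tallying each carbon:
C1: 1C, 2H, 1F → 0 − 2 + 1 = -1
C2: 3C, 1H → 0 − 1 = -1
C3: 3C, 1H → 0 − 1 = -1
C4: 2C, 1F, 1I → 0 + 1 + 1 = +2
C5: 1C, 1H, 2N → 0 − 1 + 2 = +1
3 carbons (C1, C2, C3) meet the condition.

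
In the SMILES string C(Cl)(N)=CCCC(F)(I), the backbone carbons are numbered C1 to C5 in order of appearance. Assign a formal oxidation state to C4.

-2

Count +1 for every bond to an atom more electronegative than carbon and −1 for every bond to one less electronegative; C–C bonds are 0.
C4 has one bond to C (0), one bond to C (0), one bond to H (-1), one bond to H (-1).
Oxidation state = 0 + 0 − 1 − 1 = -2.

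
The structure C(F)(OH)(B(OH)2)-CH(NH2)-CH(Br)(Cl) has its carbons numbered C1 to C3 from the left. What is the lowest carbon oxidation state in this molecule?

0

Each bond to a more electronegative atom (O, N, halogen) counts +1, each bond to a less electronegative atom (H, metal, B, Si) counts −1, and each C–C bond counts 0. Tallying each carbon:
C1: 1C, 1O, 1F, 1B → 0 + 1 + 1 − 1 = +1
C2: 2C, 1H, 1N → 0 − 1 + 1 = 0
C3: 1C, 1H, 1Cl, 1Br → 0 − 1 + 1 + 1 = +1
The lowest value is 0.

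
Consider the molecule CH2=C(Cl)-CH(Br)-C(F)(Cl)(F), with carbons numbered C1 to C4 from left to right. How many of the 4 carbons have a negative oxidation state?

1

Tallying each carbon's bonds:
C1: 2C, 2H → 0 − 2 = -2
C2: 3C, 1Cl → 0 + 1 = +1
C3: 2C, 1H, 1Br → 0 − 1 + 1 = 0
C4: 1C, 2F, 1Cl → 0 + 2 + 1 = +3
1 carbon (C1) meets the condition.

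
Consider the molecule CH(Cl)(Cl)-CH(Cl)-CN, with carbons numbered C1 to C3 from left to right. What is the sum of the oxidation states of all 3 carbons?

Tallying each carbon's bonds:
C1: 1C, 1H, 2Cl → 0 − 1 + 2 = +1
C2: 2C, 1H, 1Cl → 0 − 1 + 1 = 0
C3: 1C, 3N → 0 + 3 = +3
Sum = +1 + 0 + 3 = +4.

+4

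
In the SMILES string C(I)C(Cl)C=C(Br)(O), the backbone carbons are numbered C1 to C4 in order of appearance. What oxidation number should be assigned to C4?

+2

Bonds to more-electronegative neighbours contribute +1 each, bonds to H or metals contribute −1 each, and C–C bonds contribute 0.
C4 has a double bond to C (2×0 = 0), one bond to Br (+1), one bond to O (+1).
Oxidation state = 0 + 1 + 1 = +2.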